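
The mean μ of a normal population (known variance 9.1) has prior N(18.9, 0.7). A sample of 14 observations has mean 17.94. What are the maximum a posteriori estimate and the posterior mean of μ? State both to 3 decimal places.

Posterior for μ is Normal. Precision-weighted mean: (1/0.7·18.9 + 14/9.1·17.94) / (1/0.7 + 14/9.1) = 18.402.
A Normal posterior is symmetric, so mode = mean.

MAP = 18.402; posterior mean = 18.402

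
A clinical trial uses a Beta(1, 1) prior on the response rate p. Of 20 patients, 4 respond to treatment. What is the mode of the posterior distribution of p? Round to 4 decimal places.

0.2000

Posterior: Beta(1+4, 1+16) = Beta(5, 17).
Mode = (5−1)/(5+17−2) = 4/20 = 0.2000.
With a flat prior the MAP equals the MLE, 4/20.
Mean = 5/(5+17) = 5/22 = 0.2273.
This is the posterior mode — the MAP estimate.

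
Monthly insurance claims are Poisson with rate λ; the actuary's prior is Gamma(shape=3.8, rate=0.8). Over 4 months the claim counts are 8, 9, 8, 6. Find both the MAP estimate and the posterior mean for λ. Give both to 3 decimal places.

MAP estimate = 7.042, posterior mean = 7.250

Σ counts = 31. Posterior: Gamma(shape = 3.8+31 = 34.8, rate = 0.8+4 = 4.8).
Mode = (α−1)/β = 33.8/4.8 = 7.042.
Mean = α/β = 34.8/4.8 = 7.250.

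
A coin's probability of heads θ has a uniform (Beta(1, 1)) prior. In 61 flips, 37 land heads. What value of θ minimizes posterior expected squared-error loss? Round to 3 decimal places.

Posterior: Beta(1+37, 1+24) = Beta(38, 25).
Mode = (38−1)/(38+25−2) = 37/61 = 0.607.
With a flat prior the MAP equals the MLE, 37/61.
Mean = 38/(38+25) = 38/63 = 0.603.
Squared-error loss ⇒ the optimal estimator is the posterior mean.

0.603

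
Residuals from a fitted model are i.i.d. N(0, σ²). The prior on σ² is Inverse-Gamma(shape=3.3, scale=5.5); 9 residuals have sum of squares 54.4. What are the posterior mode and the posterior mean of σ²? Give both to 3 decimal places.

MAP = 3.716, posterior mean = 4.809

Posterior: Inverse-Gamma(shape = 3.3+9/2 = 7.8, scale = 5.5+54.4/2 = 32.7).
Mode = β/(α+1) = 32.7/8.8 = 3.716.
Mean = β/(α−1) = 32.7/6.8 = 4.809.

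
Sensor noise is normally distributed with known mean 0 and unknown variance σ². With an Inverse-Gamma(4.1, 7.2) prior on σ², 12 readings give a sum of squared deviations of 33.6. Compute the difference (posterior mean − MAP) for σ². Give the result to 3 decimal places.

0.475

Posterior: Inverse-Gamma(shape = 4.1+12/2 = 10.1, scale = 7.2+33.6/2 = 24.0).
Mode = β/(α+1) = 24.0/11.1 = 2.162.
Mean = β/(α−1) = 24.0/9.1 = 2.637.
Difference = 2.637 − 2.162 = 0.475.
Right-skewed posterior ⇒ mode < mean.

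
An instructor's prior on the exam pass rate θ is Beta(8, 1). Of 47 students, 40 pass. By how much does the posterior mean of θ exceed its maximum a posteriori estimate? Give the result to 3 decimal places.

-0.013

Posterior: Beta(8+40, 1+7) = Beta(48, 8).
Mode = (48−1)/(48+8−2) = 47/54 = 0.870.
Mean = 48/(48+8) = 48/56 = 0.857.
Difference = 0.857 − 0.870 = -0.013.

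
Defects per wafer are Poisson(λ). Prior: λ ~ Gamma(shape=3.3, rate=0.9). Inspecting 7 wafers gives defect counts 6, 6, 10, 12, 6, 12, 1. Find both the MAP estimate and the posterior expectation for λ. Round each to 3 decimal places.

Σ counts = 53. Posterior: Gamma(shape = 3.3+53 = 56.3, rate = 0.9+7 = 7.9).
Mode = (α−1)/β = 55.3/7.9 = 7.000.
Mean = α/β = 56.3/7.9 = 7.127.

MAP = 7.000; posterior mean = 7.127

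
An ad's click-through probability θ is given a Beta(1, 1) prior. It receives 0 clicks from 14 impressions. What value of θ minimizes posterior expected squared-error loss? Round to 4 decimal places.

0.0625

Posterior: Beta(1+0, 1+14) = Beta(1, 15).
Since α = 1 ≤ 1 and β > 1, the Beta density is monotone decreasing on [0,1]; the mode is at 0.
Mean = 1/(1+15) = 0.0625.
Squared-error loss ⇒ the optimal estimator is the posterior mean.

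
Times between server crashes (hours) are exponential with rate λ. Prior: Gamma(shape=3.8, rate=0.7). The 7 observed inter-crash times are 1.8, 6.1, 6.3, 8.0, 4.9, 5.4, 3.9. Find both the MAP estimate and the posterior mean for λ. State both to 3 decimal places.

MAP = 0.264, posterior mean = 0.291

Σ times = 36.4. Posterior: Gamma(shape = 3.8+7 = 10.8, rate = 0.7+36.4 = 37.1).
Mode = (α−1)/β = 9.8/37.1 = 0.264.
Mean = α/β = 10.8/37.1 = 0.291.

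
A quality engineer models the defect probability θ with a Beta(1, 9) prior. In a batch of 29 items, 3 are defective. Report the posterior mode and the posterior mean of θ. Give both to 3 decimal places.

θ_MAP = 0.081, E[θ|data] = 0.103

Posterior: Beta(1+3, 9+26) = Beta(4, 35).
Mode = (4−1)/(4+35−2) = 3/37 = 0.081.
Mean = 4/(4+35) = 4/39 = 0.103.
The posterior is right-skewed, so the mean exceeds the mode.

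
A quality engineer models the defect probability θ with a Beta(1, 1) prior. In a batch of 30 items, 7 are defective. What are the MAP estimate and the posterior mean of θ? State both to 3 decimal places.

Posterior: Beta(1+7, 1+23) = Beta(8, 24).
Mode = (8−1)/(8+24−2) = 7/30 = 0.233.
With a flat prior the MAP equals the MLE, 7/30.
Mean = 8/(8+24) = 8/32 = 0.250.

MAP = 0.233; posterior mean = 0.250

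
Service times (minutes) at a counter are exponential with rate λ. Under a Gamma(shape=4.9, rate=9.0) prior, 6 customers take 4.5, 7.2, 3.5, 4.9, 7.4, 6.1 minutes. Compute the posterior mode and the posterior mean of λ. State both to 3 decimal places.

Σ times = 33.6. Posterior: Gamma(shape = 4.9+6 = 10.9, rate = 9.0+33.6 = 42.6).
Mode = (α−1)/β = 9.9/42.6 = 0.232.
Mean = α/β = 10.9/42.6 = 0.256.

λ_MAP = 0.232, E[λ|data] = 0.256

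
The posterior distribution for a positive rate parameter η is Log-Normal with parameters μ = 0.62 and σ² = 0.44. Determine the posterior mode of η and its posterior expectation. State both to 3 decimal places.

Mode = exp(μ − σ²) = exp(0.18) = 1.197.
Mean = exp(μ + σ²/2) = exp(0.840) = 2.316.
The posterior is right-skewed, so the mean exceeds the mode.

posterior mode = 1.197, posterior expectation = 2.316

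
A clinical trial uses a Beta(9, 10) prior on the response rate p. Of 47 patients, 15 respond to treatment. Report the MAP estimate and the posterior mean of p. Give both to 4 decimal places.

Posterior: Beta(9+15, 10+32) = Beta(24, 42).
Mode = (24−1)/(24+42−2) = 23/64 = 0.3594.
Mean = 24/(24+42) = 24/66 = 0.3636.

MAP: 0.3594. Posterior mean: 0.3636.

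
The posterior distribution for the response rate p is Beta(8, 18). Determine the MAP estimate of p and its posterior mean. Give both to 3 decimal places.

Mode = (8−1)/(8+18−2) = 7/24 = 0.292.
Mean = 8/(8+18) = 8/26 = 0.308.
The mean is pulled above the mode by the posterior's right skew.

p_MAP = 0.292, E[p|data] = 0.308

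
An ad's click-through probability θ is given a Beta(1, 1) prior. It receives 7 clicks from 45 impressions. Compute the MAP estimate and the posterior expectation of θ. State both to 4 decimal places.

MAP: 0.1556. Posterior mean: 0.1702.

Posterior: Beta(1+7, 1+38) = Beta(8, 39).
Mode = (8−1)/(8+39−2) = 7/45 = 0.1556.
With a flat prior the MAP equals the MLE, 7/45.
Mean = 8/(8+39) = 8/47 = 0.1702.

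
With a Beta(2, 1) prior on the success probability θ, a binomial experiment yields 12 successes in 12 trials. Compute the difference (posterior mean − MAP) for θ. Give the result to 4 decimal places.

Posterior: Beta(2+12, 1+0) = Beta(14, 1).
Since β = 1 ≤ 1 and α > 1, the Beta density is monotone increasing on [0,1]; the mode is at 1.
Mean = 14/(14+1) = 0.9333.
Difference = 0.9333 − 1.0000 = -0.0667.

-0.0667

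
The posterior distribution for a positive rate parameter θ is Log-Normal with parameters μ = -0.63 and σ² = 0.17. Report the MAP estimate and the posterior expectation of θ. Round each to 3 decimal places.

Mode = exp(μ − σ²) = exp(-0.80) = 0.449.
Mean = exp(μ + σ²/2) = exp(-0.545) = 0.580.

MAP estimate = 0.449, posterior expectation = 0.580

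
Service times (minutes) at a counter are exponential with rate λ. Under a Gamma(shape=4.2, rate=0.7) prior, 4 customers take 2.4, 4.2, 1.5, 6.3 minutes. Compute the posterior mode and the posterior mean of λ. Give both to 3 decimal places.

λ_MAP = 0.477, E[λ|data] = 0.543

Σ times = 14.4. Posterior: Gamma(shape = 4.2+4 = 8.2, rate = 0.7+14.4 = 15.1).
Mode = (α−1)/β = 7.2/15.1 = 0.477.
Mean = α/β = 8.2/15.1 = 0.543.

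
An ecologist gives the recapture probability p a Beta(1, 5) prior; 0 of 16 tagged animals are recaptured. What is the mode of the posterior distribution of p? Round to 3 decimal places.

Posterior: Beta(1+0, 5+16) = Beta(1, 21).
Since α = 1 ≤ 1 and β > 1, the Beta density is monotone decreasing on [0,1]; the mode is at 0.
Mean = 1/(1+21) = 0.045.
This is the posterior mode — the MAP estimate.

0.000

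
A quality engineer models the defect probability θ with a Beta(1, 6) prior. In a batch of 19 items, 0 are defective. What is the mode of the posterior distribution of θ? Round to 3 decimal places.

Posterior: Beta(1+0, 6+19) = Beta(1, 25).
Since α = 1 ≤ 1 and β > 1, the Beta density is monotone decreasing on [0,1]; the mode is at 0.
Mean = 1/(1+25) = 0.038.
This is the posterior mode — the MAP estimate.

0.000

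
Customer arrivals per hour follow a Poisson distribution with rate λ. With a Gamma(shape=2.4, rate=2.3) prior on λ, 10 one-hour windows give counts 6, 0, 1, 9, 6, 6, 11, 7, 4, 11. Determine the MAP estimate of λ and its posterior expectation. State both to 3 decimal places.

Σ counts = 61. Posterior: Gamma(shape = 2.4+61 = 63.4, rate = 2.3+10 = 12.3).
Mode = (α−1)/β = 62.4/12.3 = 5.073.
Mean = α/β = 63.4/12.3 = 5.154.

MAP estimate = 5.073, posterior expectation = 5.154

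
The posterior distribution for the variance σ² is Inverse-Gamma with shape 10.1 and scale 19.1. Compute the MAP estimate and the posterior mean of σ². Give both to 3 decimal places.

Mode = β/(α+1) = 19.1/11.1 = 1.721.
Mean = β/(α−1) = 19.1/9.1 = 2.099.
Right-skewed posterior ⇒ mode < mean.

MAP = 1.721, posterior mean = 2.099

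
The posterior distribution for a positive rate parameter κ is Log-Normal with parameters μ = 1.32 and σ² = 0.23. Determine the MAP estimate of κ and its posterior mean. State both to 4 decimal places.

κ_MAP = 2.9743, E[κ|data] = 4.1996

Mode = exp(μ − σ²) = exp(1.09) = 2.9743.
Mean = exp(μ + σ²/2) = exp(1.435) = 4.1996.
The mean is pulled above the mode by the posterior's right skew.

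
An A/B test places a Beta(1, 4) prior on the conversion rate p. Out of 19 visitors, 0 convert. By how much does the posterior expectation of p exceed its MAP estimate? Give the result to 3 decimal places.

Posterior: Beta(1+0, 4+19) = Beta(1, 23).
Since α = 1 ≤ 1 and β > 1, the Beta density is monotone decreasing on [0,1]; the mode is at 0.
Mean = 1/(1+23) = 0.042.
Difference = 0.042 − 0.000 = 0.042.
Mean > mode: the posterior has a right tail.

0.042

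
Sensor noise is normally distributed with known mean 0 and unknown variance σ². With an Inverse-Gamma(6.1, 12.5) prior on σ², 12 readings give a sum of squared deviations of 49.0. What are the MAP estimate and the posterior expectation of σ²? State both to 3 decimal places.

σ²_MAP = 2.824, E[σ²|data] = 3.333

Posterior: Inverse-Gamma(shape = 6.1+12/2 = 12.1, scale = 12.5+49.0/2 = 37.0).
Mode = β/(α+1) = 37.0/13.1 = 2.824.
Mean = β/(α−1) = 37.0/11.1 = 3.333.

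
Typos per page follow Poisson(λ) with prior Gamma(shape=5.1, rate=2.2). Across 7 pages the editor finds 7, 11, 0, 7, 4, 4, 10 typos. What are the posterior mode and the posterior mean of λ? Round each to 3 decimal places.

Σ counts = 43. Posterior: Gamma(shape = 5.1+43 = 48.1, rate = 2.2+7 = 9.2).
Mode = (α−1)/β = 47.1/9.2 = 5.120.
Mean = α/β = 48.1/9.2 = 5.228.

MAP = 5.120, posterior mean = 5.228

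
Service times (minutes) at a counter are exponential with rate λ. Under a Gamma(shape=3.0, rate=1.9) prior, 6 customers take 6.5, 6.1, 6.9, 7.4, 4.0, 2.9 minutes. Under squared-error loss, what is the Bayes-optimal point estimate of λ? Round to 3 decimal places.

Σ times = 33.8. Posterior: Gamma(shape = 3.0+6 = 9.0, rate = 1.9+33.8 = 35.7).
Mode = (α−1)/β = 8.0/35.7 = 0.224.
Mean = α/β = 9.0/35.7 = 0.252.
Squared-error loss ⇒ the optimal estimator is the posterior mean.

0.252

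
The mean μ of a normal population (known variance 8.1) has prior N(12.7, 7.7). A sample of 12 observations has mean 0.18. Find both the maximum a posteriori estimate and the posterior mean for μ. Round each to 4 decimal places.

Posterior for μ is Normal. Precision-weighted mean: (1/7.7·12.7 + 12/8.1·0.18) / (1/7.7 + 12/8.1) = 1.1891.
A Normal posterior is symmetric, so mode = mean.

MAP = 1.1891, posterior mean = 1.1891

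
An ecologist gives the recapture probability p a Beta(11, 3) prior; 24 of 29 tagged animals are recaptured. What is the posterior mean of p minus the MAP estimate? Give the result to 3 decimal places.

-0.015

Posterior: Beta(11+24, 3+5) = Beta(35, 8).
Mode = (35−1)/(35+8−2) = 34/41 = 0.829.
Mean = 35/(35+8) = 35/43 = 0.814.
Difference = 0.814 − 0.829 = -0.015.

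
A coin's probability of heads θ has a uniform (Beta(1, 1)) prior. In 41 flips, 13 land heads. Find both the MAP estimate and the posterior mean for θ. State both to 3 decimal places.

Posterior: Beta(1+13, 1+28) = Beta(14, 29).
Mode = (14−1)/(14+29−2) = 13/41 = 0.317.
Mean = 14/(14+29) = 14/43 = 0.326.

MAP = 0.317; posterior mean = 0.326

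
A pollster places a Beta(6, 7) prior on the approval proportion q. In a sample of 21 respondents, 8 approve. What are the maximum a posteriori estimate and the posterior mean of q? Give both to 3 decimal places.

Posterior: Beta(6+8, 7+13) = Beta(14, 20).
Mode = (14−1)/(14+20−2) = 13/32 = 0.406.
Mean = 14/(14+20) = 14/34 = 0.412.
Right-skewed posterior ⇒ mode < mean.

MAP = 0.406; posterior mean = 0.412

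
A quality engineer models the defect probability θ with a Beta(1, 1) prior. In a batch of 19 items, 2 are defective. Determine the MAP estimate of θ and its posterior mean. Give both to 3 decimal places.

MAP = 0.105, posterior mean = 0.143

Posterior: Beta(1+2, 1+17) = Beta(3, 18).
Mode = (3−1)/(3+18−2) = 2/19 = 0.105.
Mean = 3/(3+18) = 3/21 = 0.143.
Mean > mode: the posterior has a right tail.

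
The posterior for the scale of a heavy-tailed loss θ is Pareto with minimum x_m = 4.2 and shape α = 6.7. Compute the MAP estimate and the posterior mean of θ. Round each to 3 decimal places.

MAP estimate = 4.200, posterior mean = 4.937

The Pareto density is strictly decreasing on [x_m, ∞), so the mode is x_m = 4.200.
Mean = α·x_m/(α−1) = 6.7·4.2/5.7 = 4.937.
The mean is pulled above the mode by the posterior's right skew.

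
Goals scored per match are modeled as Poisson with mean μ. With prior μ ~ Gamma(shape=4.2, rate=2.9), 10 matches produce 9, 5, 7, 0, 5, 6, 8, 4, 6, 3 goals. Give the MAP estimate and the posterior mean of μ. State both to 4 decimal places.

Σ counts = 53. Posterior: Gamma(shape = 4.2+53 = 57.2, rate = 2.9+10 = 12.9).
Mode = (α−1)/β = 56.2/12.9 = 4.3566.
Mean = α/β = 57.2/12.9 = 4.4341.
The mean is pulled above the mode by the posterior's right skew.

MAP: 4.3566. Posterior mean: 4.4341.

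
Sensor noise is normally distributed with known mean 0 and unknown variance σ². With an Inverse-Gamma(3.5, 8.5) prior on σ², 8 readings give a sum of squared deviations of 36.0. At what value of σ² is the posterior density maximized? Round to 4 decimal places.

Posterior: Inverse-Gamma(shape = 3.5+8/2 = 7.5, scale = 8.5+36.0/2 = 26.5).
Mode = β/(α+1) = 26.5/8.5 = 3.1176.
Mean = β/(α−1) = 26.5/6.5 = 4.0769.
This is the posterior mode — the MAP estimate.

3.1176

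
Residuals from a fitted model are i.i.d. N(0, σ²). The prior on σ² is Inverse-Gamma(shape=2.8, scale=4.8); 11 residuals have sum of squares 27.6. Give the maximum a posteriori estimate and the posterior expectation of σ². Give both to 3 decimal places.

MAP = 2.000, posterior mean = 2.548

Posterior: Inverse-Gamma(shape = 2.8+11/2 = 8.3, scale = 4.8+27.6/2 = 18.6).
Mode = β/(α+1) = 18.6/9.3 = 2.000.
Mean = β/(α−1) = 18.6/7.3 = 2.548.
The posterior is right-skewed, so the mean exceeds the mode.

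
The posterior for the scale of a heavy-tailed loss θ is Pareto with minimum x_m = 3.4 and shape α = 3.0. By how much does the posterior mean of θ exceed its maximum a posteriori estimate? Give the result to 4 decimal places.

The Pareto density is strictly decreasing on [x_m, ∞), so the mode is x_m = 3.4000.
Mean = α·x_m/(α−1) = 3.0·3.4/2.0 = 5.1000.
Difference = 5.1000 − 3.4000 = 1.7000.

1.7000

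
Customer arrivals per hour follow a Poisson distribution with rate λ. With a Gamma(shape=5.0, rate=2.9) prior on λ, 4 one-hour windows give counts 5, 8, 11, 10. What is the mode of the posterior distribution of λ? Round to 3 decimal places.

5.507

Σ counts = 34. Posterior: Gamma(shape = 5.0+34 = 39.0, rate = 2.9+4 = 6.9).
Mode = (α−1)/β = 38.0/6.9 = 5.507.
Mean = α/β = 39.0/6.9 = 5.652.
This is the posterior mode — the MAP estimate.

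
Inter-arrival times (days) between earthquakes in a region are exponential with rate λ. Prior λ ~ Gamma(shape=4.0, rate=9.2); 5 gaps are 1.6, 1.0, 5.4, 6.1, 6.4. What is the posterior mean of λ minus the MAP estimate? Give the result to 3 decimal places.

Σ times = 20.5. Posterior: Gamma(shape = 4.0+5 = 9.0, rate = 9.2+20.5 = 29.7).
Mode = (α−1)/β = 8.0/29.7 = 0.269.
Mean = α/β = 9.0/29.7 = 0.303.
Difference = 0.303 − 0.269 = 0.034.

0.034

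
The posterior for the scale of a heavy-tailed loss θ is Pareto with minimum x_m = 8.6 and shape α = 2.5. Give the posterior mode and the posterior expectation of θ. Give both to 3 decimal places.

The Pareto density is strictly decreasing on [x_m, ∞), so the mode is x_m = 8.600.
Mean = α·x_m/(α−1) = 2.5·8.6/1.5 = 14.333.
Right-skewed posterior ⇒ mode < mean.

MAP = 8.600; posterior mean = 14.333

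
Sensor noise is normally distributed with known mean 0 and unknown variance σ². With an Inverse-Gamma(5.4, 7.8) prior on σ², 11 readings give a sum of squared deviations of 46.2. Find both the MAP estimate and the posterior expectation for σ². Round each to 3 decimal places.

MAP = 2.597, posterior mean = 3.121

Posterior: Inverse-Gamma(shape = 5.4+11/2 = 10.9, scale = 7.8+46.2/2 = 30.9).
Mode = β/(α+1) = 30.9/11.9 = 2.597.
Mean = β/(α−1) = 30.9/9.9 = 3.121.
Mean > mode: the posterior has a right tail.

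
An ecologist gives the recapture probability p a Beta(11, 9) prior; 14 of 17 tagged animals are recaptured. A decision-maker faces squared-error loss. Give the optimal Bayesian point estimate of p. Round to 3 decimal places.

Posterior: Beta(11+14, 9+3) = Beta(25, 12).
Mode = (25−1)/(25+12−2) = 24/35 = 0.686.
Mean = 25/(25+12) = 25/37 = 0.676.
Squared-error loss ⇒ the optimal estimator is the posterior mean.

0.676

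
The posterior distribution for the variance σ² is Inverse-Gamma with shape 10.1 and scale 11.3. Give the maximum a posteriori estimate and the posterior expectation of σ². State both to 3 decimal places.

MAP: 1.018. Posterior mean: 1.242.

Mode = β/(α+1) = 11.3/11.1 = 1.018.
Mean = β/(α−1) = 11.3/9.1 = 1.242.
Mean > mode: the posterior has a right tail.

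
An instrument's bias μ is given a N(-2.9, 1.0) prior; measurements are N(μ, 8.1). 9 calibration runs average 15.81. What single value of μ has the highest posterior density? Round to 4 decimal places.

Posterior for μ is Normal. Precision-weighted mean: (1/1.0·-2.9 + 9/8.1·15.81) / (1/1.0 + 9/8.1) = 6.9474.
A Normal posterior is symmetric, so mode = mean.
This is the posterior mode — the MAP estimate.

6.9474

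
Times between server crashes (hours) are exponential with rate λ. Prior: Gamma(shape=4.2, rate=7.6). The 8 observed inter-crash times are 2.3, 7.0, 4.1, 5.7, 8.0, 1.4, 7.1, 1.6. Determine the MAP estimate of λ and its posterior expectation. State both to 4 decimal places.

MAP = 0.2500, posterior mean = 0.2723

Σ times = 37.2. Posterior: Gamma(shape = 4.2+8 = 12.2, rate = 7.6+37.2 = 44.8).
Mode = (α−1)/β = 11.2/44.8 = 0.2500.
Mean = α/β = 12.2/44.8 = 0.2723.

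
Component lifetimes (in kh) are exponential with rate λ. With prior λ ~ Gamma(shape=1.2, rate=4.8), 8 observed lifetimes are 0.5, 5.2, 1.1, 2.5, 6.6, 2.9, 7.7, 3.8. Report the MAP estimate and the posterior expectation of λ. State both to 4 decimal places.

Σ times = 30.3. Posterior: Gamma(shape = 1.2+8 = 9.2, rate = 4.8+30.3 = 35.1).
Mode = (α−1)/β = 8.2/35.1 = 0.2336.
Mean = α/β = 9.2/35.1 = 0.2621.
The posterior is right-skewed, so the mean exceeds the mode.

MAP = 0.2336; posterior mean = 0.2621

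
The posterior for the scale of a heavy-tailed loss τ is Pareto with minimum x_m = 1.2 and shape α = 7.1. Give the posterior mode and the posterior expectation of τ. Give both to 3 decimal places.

The Pareto density is strictly decreasing on [x_m, ∞), so the mode is x_m = 1.200.
Mean = α·x_m/(α−1) = 7.1·1.2/6.1 = 1.397.
The mean is pulled above the mode by the posterior's right skew.

MAP = 1.200, posterior mean = 1.397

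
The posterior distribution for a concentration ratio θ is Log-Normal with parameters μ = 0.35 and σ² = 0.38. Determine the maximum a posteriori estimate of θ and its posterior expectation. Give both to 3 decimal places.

Mode = exp(μ − σ²) = exp(-0.03) = 0.970.
Mean = exp(μ + σ²/2) = exp(0.540) = 1.716.

maximum a posteriori estimate = 0.970, posterior expectation = 1.716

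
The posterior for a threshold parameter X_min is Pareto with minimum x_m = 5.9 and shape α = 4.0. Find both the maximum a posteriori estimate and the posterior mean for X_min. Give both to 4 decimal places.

MAP = 5.9000; posterior mean = 7.8667

The Pareto density is strictly decreasing on [x_m, ∞), so the mode is x_m = 5.9000.
Mean = α·x_m/(α−1) = 4.0·5.9/3.0 = 7.8667.
Right-skewed posterior ⇒ mode < mean.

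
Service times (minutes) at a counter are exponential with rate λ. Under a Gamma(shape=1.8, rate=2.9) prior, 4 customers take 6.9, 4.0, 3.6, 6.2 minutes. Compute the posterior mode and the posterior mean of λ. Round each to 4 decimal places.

Σ times = 20.7. Posterior: Gamma(shape = 1.8+4 = 5.8, rate = 2.9+20.7 = 23.6).
Mode = (α−1)/β = 4.8/23.6 = 0.2034.
Mean = α/β = 5.8/23.6 = 0.2458.
Right-skewed posterior ⇒ mode < mean.

MAP = 0.2034; posterior mean = 0.2458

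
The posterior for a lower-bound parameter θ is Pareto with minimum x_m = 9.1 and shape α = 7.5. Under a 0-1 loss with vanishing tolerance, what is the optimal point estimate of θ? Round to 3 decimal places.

The Pareto density is strictly decreasing on [x_m, ∞), so the mode is x_m = 9.100.
Mean = α·x_m/(α−1) = 7.5·9.1/6.5 = 10.500.
This is the posterior mode — the MAP estimate.

9.100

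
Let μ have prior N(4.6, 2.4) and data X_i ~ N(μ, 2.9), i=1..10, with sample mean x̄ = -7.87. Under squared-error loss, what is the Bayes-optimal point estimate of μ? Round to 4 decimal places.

-6.5257

Posterior for μ is Normal. Precision-weighted mean: (1/2.4·4.6 + 10/2.9·-7.87) / (1/2.4 + 10/2.9) = -6.5257.
A Normal posterior is symmetric, so mode = mean.
Squared-error loss ⇒ the optimal estimator is the posterior mean.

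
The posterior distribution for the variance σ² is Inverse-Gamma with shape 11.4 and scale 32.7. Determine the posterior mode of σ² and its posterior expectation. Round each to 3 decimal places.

MAP = 2.637; posterior mean = 3.144

Mode = β/(α+1) = 32.7/12.4 = 2.637.
Mean = β/(α−1) = 32.7/10.4 = 3.144.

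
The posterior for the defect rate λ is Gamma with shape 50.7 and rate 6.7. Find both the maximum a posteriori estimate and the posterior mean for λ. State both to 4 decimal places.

MAP: 7.4179. Posterior mean: 7.5672.

Mode = (α−1)/β = 49.7/6.7 = 7.4179.
Mean = α/β = 50.7/6.7 = 7.5672.
Right-skewed posterior ⇒ mode < mean.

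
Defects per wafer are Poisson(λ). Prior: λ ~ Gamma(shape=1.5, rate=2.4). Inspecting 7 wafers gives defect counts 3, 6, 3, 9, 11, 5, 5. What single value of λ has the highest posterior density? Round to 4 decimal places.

Σ counts = 42. Posterior: Gamma(shape = 1.5+42 = 43.5, rate = 2.4+7 = 9.4).
Mode = (α−1)/β = 42.5/9.4 = 4.5213.
Mean = α/β = 43.5/9.4 = 4.6277.
This is the posterior mode — the MAP estimate.

4.5213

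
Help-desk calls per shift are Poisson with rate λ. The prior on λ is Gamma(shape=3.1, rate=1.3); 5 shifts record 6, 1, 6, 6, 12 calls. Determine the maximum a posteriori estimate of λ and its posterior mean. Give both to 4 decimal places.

MAP = 5.2540, posterior mean = 5.4127

Σ counts = 31. Posterior: Gamma(shape = 3.1+31 = 34.1, rate = 1.3+5 = 6.3).
Mode = (α−1)/β = 33.1/6.3 = 5.2540.
Mean = α/β = 34.1/6.3 = 5.4127.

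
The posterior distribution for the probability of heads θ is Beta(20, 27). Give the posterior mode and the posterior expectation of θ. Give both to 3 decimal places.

posterior mode = 0.422, posterior expectation = 0.426

Mode = (20−1)/(20+27−2) = 19/45 = 0.422.
Mean = 20/(20+27) = 20/47 = 0.426.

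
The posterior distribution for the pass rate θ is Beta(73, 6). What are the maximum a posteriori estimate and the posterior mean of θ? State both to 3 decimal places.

MAP = 0.935, posterior mean = 0.924

Mode = (73−1)/(73+6−2) = 72/77 = 0.935.
Mean = 73/(73+6) = 73/79 = 0.924.
The posterior is left-skewed, so the mode exceeds the mean.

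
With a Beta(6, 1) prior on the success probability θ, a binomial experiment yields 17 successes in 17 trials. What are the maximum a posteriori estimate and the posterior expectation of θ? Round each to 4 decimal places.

Posterior: Beta(6+17, 1+0) = Beta(23, 1).
Since β = 1 ≤ 1 and α > 1, the Beta density is monotone increasing on [0,1]; the mode is at 1.
Mean = 23/(23+1) = 0.9583.
Mode > mean: the posterior has a left tail.

maximum a posteriori estimate = 1.0000, posterior expectation = 0.9583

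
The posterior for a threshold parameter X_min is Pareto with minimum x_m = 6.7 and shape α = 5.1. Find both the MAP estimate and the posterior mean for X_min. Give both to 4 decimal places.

The Pareto density is strictly decreasing on [x_m, ∞), so the mode is x_m = 6.7000.
Mean = α·x_m/(α−1) = 5.1·6.7/4.1 = 8.3341.

X_min_MAP = 6.7000, E[X_min|data] = 8.3341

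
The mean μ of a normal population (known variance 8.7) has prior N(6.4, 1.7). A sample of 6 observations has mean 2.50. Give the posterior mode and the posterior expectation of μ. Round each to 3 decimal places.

MAP = 4.295, posterior mean = 4.295

Posterior for μ is Normal. Precision-weighted mean: (1/1.7·6.4 + 6/8.7·2.50) / (1/1.7 + 6/8.7) = 4.295.
A Normal posterior is symmetric, so mode = mean.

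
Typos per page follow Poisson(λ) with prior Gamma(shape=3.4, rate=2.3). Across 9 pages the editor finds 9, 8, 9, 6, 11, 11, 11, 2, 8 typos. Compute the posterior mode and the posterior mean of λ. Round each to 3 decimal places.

posterior mode = 6.850, posterior mean = 6.938

Σ counts = 75. Posterior: Gamma(shape = 3.4+75 = 78.4, rate = 2.3+9 = 11.3).
Mode = (α−1)/β = 77.4/11.3 = 6.850.
Mean = α/β = 78.4/11.3 = 6.938.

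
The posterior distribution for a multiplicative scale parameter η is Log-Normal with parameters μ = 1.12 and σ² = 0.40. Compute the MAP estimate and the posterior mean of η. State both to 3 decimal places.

η_MAP = 2.054, E[η|data] = 3.743

Mode = exp(μ − σ²) = exp(0.72) = 2.054.
Mean = exp(μ + σ²/2) = exp(1.320) = 3.743.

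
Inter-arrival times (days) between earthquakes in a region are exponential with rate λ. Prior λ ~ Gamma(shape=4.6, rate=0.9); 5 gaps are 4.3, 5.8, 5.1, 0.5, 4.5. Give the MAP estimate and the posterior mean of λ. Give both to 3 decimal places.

MAP estimate = 0.408, posterior mean = 0.455

Σ times = 20.2. Posterior: Gamma(shape = 4.6+5 = 9.6, rate = 0.9+20.2 = 21.1).
Mode = (α−1)/β = 8.6/21.1 = 0.408.
Mean = α/β = 9.6/21.1 = 0.455.
The mean is pulled above the mode by the posterior's right skew.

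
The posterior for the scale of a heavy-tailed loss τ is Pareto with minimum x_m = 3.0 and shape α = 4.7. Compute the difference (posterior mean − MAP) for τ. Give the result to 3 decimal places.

The Pareto density is strictly decreasing on [x_m, ∞), so the mode is x_m = 3.000.
Mean = α·x_m/(α−1) = 4.7·3.0/3.7 = 3.811.
Difference = 3.811 − 3.000 = 0.811.

0.811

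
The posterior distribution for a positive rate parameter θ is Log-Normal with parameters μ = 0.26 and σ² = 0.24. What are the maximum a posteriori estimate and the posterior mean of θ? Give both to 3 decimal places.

Mode = exp(μ − σ²) = exp(0.02) = 1.020.
Mean = exp(μ + σ²/2) = exp(0.380) = 1.462.
The posterior is right-skewed, so the mean exceeds the mode.

maximum a posteriori estimate = 1.020, posterior mean = 1.462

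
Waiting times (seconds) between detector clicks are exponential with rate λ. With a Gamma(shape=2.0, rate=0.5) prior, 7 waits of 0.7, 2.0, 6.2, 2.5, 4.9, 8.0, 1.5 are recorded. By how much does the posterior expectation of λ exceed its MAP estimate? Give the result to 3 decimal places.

0.038

Σ times = 25.8. Posterior: Gamma(shape = 2.0+7 = 9.0, rate = 0.5+25.8 = 26.3).
Mode = (α−1)/β = 8.0/26.3 = 0.304.
Mean = α/β = 9.0/26.3 = 0.342.
Difference = 0.342 − 0.304 = 0.038.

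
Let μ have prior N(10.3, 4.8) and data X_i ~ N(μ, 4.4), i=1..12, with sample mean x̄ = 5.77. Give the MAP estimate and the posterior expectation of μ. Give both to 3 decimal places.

Posterior for μ is Normal. Precision-weighted mean: (1/4.8·10.3 + 12/4.4·5.77) / (1/4.8 + 12/4.4) = 6.091.
A Normal posterior is symmetric, so mode = mean.

MAP = 6.091, posterior mean = 6.091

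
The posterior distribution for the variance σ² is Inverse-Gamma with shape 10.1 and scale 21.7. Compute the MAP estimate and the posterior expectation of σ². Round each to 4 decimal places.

MAP estimate = 1.9550, posterior expectation = 2.3846

Mode = β/(α+1) = 21.7/11.1 = 1.9550.
Mean = β/(α−1) = 21.7/9.1 = 2.3846.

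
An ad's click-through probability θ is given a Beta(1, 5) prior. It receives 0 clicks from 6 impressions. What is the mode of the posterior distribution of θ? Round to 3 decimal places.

0.000

Posterior: Beta(1+0, 5+6) = Beta(1, 11).
Since α = 1 ≤ 1 and β > 1, the Beta density is monotone decreasing on [0,1]; the mode is at 0.
Mean = 1/(1+11) = 0.083.
This is the posterior mode — the MAP estimate.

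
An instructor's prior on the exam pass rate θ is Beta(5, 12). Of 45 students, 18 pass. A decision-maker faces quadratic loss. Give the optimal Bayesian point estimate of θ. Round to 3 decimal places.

0.371

Posterior: Beta(5+18, 12+27) = Beta(23, 39).
Mode = (23−1)/(23+39−2) = 22/60 = 0.367.
Mean = 23/(23+39) = 23/62 = 0.371.
Quadratic loss ⇒ the optimal estimator is the posterior mean.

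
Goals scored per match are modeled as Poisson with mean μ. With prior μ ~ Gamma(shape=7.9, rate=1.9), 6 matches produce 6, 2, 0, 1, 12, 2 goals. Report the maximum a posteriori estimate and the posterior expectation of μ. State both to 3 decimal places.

Σ counts = 23. Posterior: Gamma(shape = 7.9+23 = 30.9, rate = 1.9+6 = 7.9).
Mode = (α−1)/β = 29.9/7.9 = 3.785.
Mean = α/β = 30.9/7.9 = 3.911.
Right-skewed posterior ⇒ mode < mean.

MAP = 3.785; posterior mean = 3.911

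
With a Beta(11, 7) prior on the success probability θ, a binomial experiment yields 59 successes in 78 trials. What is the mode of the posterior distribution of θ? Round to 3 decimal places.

0.734

Posterior: Beta(11+59, 7+19) = Beta(70, 26).
Mode = (70−1)/(70+26−2) = 69/94 = 0.734.
Mean = 70/(70+26) = 70/96 = 0.729.
This is the posterior mode — the MAP estimate.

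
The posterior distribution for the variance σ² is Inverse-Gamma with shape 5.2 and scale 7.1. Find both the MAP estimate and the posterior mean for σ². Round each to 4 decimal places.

Mode = β/(α+1) = 7.1/6.2 = 1.1452.
Mean = β/(α−1) = 7.1/4.2 = 1.6905.

MAP: 1.1452. Posterior mean: 1.6905.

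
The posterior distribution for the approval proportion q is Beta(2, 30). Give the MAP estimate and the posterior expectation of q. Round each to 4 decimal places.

Mode = (2−1)/(2+30−2) = 1/30 = 0.0333.
Mean = 2/(2+30) = 2/32 = 0.0625.

MAP estimate = 0.0333, posterior expectation = 0.0625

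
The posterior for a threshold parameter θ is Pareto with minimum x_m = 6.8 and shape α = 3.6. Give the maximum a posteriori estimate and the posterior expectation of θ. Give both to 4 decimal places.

The Pareto density is strictly decreasing on [x_m, ∞), so the mode is x_m = 6.8000.
Mean = α·x_m/(α−1) = 3.6·6.8/2.6 = 9.4154.

MAP: 6.8000. Posterior mean: 9.4154.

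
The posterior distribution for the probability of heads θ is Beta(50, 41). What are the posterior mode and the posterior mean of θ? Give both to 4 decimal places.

posterior mode = 0.5506, posterior mean = 0.5495

Mode = (50−1)/(50+41−2) = 49/89 = 0.5506.
Mean = 50/(50+41) = 50/91 = 0.5495.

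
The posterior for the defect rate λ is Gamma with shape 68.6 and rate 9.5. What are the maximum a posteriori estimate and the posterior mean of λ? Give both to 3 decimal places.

Mode = (α−1)/β = 67.6/9.5 = 7.116.
Mean = α/β = 68.6/9.5 = 7.221.

MAP: 7.116. Posterior mean: 7.221.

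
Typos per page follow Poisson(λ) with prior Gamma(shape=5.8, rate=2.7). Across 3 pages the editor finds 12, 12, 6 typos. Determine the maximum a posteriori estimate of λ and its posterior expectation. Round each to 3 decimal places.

Σ counts = 30. Posterior: Gamma(shape = 5.8+30 = 35.8, rate = 2.7+3 = 5.7).
Mode = (α−1)/β = 34.8/5.7 = 6.105.
Mean = α/β = 35.8/5.7 = 6.281.

λ_MAP = 6.105, E[λ|data] = 6.281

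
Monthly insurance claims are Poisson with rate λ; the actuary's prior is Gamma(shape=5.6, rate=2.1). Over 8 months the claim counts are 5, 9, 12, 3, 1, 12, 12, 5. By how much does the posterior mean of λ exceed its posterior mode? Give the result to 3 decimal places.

Σ counts = 59. Posterior: Gamma(shape = 5.6+59 = 64.6, rate = 2.1+8 = 10.1).
Mode = (α−1)/β = 63.6/10.1 = 6.297.
Mean = α/β = 64.6/10.1 = 6.396.
Difference = 6.396 − 6.297 = 0.099.

0.099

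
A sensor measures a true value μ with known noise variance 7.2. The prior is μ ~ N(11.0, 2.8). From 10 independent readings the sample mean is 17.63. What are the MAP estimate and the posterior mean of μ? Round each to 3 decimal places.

MAP: 16.274. Posterior mean: 16.274.

Posterior for μ is Normal. Precision-weighted mean: (1/2.8·11.0 + 10/7.2·17.63) / (1/2.8 + 10/7.2) = 16.274.
A Normal posterior is symmetric, so mode = mean.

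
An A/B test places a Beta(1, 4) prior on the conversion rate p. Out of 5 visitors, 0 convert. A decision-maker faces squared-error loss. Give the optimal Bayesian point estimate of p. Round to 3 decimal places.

0.100

Posterior: Beta(1+0, 4+5) = Beta(1, 9).
Since α = 1 ≤ 1 and β > 1, the Beta density is monotone decreasing on [0,1]; the mode is at 0.
Mean = 1/(1+9) = 0.100.
Squared-error loss ⇒ the optimal estimator is the posterior mean.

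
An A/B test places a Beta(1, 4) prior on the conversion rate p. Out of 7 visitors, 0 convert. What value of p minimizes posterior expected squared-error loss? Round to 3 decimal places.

0.083

Posterior: Beta(1+0, 4+7) = Beta(1, 11).
Since α = 1 ≤ 1 and β > 1, the Beta density is monotone decreasing on [0,1]; the mode is at 0.
Mean = 1/(1+11) = 0.083.
Squared-error loss ⇒ the optimal estimator is the posterior mean.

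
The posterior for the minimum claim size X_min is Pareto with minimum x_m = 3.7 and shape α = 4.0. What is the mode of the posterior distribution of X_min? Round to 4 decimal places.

The Pareto density is strictly decreasing on [x_m, ∞), so the mode is x_m = 3.7000.
Mean = α·x_m/(α−1) = 4.0·3.7/3.0 = 4.9333.
This is the posterior mode — the MAP estimate.

3.7000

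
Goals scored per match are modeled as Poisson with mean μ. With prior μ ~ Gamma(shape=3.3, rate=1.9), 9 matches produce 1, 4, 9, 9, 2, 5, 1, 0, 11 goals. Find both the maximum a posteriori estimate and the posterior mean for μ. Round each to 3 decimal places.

Σ counts = 42. Posterior: Gamma(shape = 3.3+42 = 45.3, rate = 1.9+9 = 10.9).
Mode = (α−1)/β = 44.3/10.9 = 4.064.
Mean = α/β = 45.3/10.9 = 4.156.

maximum a posteriori estimate = 4.064, posterior mean = 4.156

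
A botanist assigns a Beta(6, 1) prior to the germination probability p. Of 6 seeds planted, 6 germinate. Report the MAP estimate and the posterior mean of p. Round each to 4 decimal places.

Posterior: Beta(6+6, 1+0) = Beta(12, 1).
Since β = 1 ≤ 1 and α > 1, the Beta density is monotone increasing on [0,1]; the mode is at 1.
Mean = 12/(12+1) = 0.9231.

p_MAP = 1.0000, E[p|data] = 0.9231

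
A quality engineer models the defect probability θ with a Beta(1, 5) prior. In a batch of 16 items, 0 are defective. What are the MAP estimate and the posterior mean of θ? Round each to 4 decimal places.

MAP = 0.0000, posterior mean = 0.0455

Posterior: Beta(1+0, 5+16) = Beta(1, 21).
Since α = 1 ≤ 1 and β > 1, the Beta density is monotone decreasing on [0,1]; the mode is at 0.
Mean = 1/(1+21) = 0.0455.
Right-skewed posterior ⇒ mode < mean.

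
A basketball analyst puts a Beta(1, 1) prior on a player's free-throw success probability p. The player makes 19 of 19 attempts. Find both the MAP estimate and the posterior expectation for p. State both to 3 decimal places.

Posterior: Beta(1+19, 1+0) = Beta(20, 1).
Since β = 1 ≤ 1 and α > 1, the Beta density is monotone increasing on [0,1]; the mode is at 1.
Mean = 20/(20+1) = 0.952.

MAP: 1.000. Posterior mean: 0.952.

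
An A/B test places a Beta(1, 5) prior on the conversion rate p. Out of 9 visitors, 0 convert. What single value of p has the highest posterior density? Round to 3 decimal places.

0.000

Posterior: Beta(1+0, 5+9) = Beta(1, 14).
Since α = 1 ≤ 1 and β > 1, the Beta density is monotone decreasing on [0,1]; the mode is at 0.
Mean = 1/(1+14) = 0.067.
This is the posterior mode — the MAP estimate.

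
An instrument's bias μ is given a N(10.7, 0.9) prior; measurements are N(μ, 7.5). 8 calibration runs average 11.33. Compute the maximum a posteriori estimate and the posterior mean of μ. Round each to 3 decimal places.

MAP = 11.009, posterior mean = 11.009

Posterior for μ is Normal. Precision-weighted mean: (1/0.9·10.7 + 8/7.5·11.33) / (1/0.9 + 8/7.5) = 11.009.
A Normal posterior is symmetric, so mode = mean.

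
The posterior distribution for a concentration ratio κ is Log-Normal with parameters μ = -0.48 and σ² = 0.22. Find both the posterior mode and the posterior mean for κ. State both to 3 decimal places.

Mode = exp(μ − σ²) = exp(-0.70) = 0.497.
Mean = exp(μ + σ²/2) = exp(-0.370) = 0.691.
Mean > mode: the posterior has a right tail.

MAP = 0.497, posterior mean = 0.691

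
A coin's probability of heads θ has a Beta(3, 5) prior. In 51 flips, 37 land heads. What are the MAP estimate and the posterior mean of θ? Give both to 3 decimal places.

θ_MAP = 0.684, E[θ|data] = 0.678

Posterior: Beta(3+37, 5+14) = Beta(40, 19).
Mode = (40−1)/(40+19−2) = 39/57 = 0.684.
Mean = 40/(40+19) = 40/59 = 0.678.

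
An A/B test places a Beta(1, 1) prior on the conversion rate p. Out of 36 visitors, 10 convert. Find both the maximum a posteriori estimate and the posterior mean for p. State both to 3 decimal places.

MAP: 0.278. Posterior mean: 0.289.

Posterior: Beta(1+10, 1+26) = Beta(11, 27).
Mode = (11−1)/(11+27−2) = 10/36 = 0.278.
Mean = 11/(11+27) = 11/38 = 0.289.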